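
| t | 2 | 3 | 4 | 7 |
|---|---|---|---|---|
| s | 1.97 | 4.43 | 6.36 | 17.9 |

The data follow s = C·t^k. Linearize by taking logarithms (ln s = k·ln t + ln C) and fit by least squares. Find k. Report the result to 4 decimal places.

k = 1.7342

With ln sᵢ as the transformed response and ln tᵢ as the regressor:
Σln t = 5.1240, Σ(ln t)² = 7.3958, Σln s = 6.9013, Σln t·ln s = 10.2834.
Equations: 7.3958·k + 5.1240·ln C = 10.2834;  5.1240·k + 4·ln C = 6.9013.
Δ = 7.3958·4 − (5.1240)² = 3.3281; k = (10.2834·4 − 5.1240·6.9013)/3.3281 = 1.73425, ln C = (7.3958·6.9013 − 5.1240·10.2834)/3.3281 = -0.49624.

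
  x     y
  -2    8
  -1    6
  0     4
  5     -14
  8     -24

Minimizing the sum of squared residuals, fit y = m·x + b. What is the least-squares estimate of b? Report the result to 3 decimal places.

b = 2.595

MᵀM·[m, b]ᵀ = Mᵀy reads: 94·m + 10·b = -284;  10·m + 5·b = -20.
(Σx·x = 94, Σx = 10, Σ1 = 5, Σx·y = -284, Σy = -20.)
det = 94·5 − 10² = 370.
m = ((-284)·5 − 10·(-20))/370 = -122/37; b = (94·(-20) − 10·(-284))/370 = 96/37.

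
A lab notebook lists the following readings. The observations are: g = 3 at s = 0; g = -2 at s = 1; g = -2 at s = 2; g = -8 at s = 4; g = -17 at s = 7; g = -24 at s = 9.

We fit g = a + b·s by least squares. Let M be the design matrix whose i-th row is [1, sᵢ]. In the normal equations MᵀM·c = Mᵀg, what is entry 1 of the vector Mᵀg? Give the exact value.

-50

Entry 1 ↔ basis 1, so (Mᵀg)_{1} = Σᵢ gᵢ = (1)·(3) + (1)·(-2) + (1)·(-2) + (1)·(-8) + (1)·(-17) + (1)·(-24) = -50.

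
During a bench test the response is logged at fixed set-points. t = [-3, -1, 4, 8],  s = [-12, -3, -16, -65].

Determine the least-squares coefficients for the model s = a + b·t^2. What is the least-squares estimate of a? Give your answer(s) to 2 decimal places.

a = -1.89

Compute the Gram sums: Σ1 = 4, Σt^2 = 90, Σt^2·t^2 = 4434.
For Mᵀs: Σs = -96, Σt^2·s = -4527.
So MᵀM·[a, b]ᵀ = Mᵀs: [[4, 90]; [90, 4434]]·[a, b]ᵀ = [-96, -4527]ᵀ.
Eliminating b: 4434·(row 1) − 90·(row 2) gives 9636·a = 4434·(-96) − 90·(-4527) = -18234, so a = -3039/1606.
Then b = ((-4527) − 90·(-3039/1606))/4434 = -789/803.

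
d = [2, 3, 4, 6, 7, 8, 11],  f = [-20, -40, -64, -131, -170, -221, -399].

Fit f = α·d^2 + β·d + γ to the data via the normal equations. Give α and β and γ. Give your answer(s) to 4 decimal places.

Forming AᵀA = [[22787, 2501, 299]; [2501, 299, 41]; [299, 41, 7]] and Aᵀf = [-76933, -8549, -1045]ᵀ gives AᵀA·[α, β, γ]ᵀ = Aᵀf.
Row-reducing yields α = -35159/11991, β = -93731/23982, γ = -9197/7994.

α = -2.9321, β = -3.9084, γ = -1.1505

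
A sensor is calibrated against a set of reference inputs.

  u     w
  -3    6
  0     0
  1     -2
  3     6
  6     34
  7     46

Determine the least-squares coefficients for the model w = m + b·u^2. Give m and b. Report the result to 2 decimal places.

Normal-equation sums: Σ1 = 6, Σu^2 = 104, Σu^2·u^2 = 3860.
Moment sums: Σw = 90, Σu^2·w = 3584.
XᵀX·[m, b]ᵀ = Xᵀw becomes [[6, 104]; [104, 3860]]·[m, b]ᵀ = [90, 3584]ᵀ.
Eliminating b: 3860·(row 1) − 104·(row 2) gives 12344·m = 3860·90 − 104·3584 = -25336, so m = -3167/1543.
Then b = (3584 − 104·(-3167/1543))/3860 = 1518/1543.

m = -2.05, b = 0.98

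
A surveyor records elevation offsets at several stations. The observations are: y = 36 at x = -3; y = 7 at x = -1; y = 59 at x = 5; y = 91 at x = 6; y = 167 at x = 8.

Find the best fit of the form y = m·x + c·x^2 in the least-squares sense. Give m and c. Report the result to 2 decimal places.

m = -3.04, c = 3.00

The normal equations are: 135·m + 825·c = 2062;  825·m + 6099·c = 15770.
(Σx·x = 135, Σx·x^2 = 825, Σx^2·x^2 = 6099, Σx·y = 2062, Σx^2·y = 15770.)
det = 135·6099 − 825² = 142740.
m = (2062·6099 − 825·15770)/142740 = -36176/11895; c = (135·15770 − 825·2062)/142740 = 7130/2379.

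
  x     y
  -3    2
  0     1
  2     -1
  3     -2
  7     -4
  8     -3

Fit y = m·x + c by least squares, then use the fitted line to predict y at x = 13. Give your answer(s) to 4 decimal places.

ŷ = -6.5720

Normal-equation sums: Σx·x = 135, Σx = 17, Σ1 = 6.
And Σx·y = -66, Σy = -7.
Normal equations: [[135, 17]; [17, 6]]·[m, c]ᵀ = [-66, -7]ᵀ.
Δ = 135·6 − 17² = 521.
m = ((-66)·6 − 17·(-7))/521 = -277/521; c = (135·(-7) − 17·(-66))/521 = 177/521.
At x = 13: ŷ = (-277/521)·(13) + (177/521)·(1) = -3424/521.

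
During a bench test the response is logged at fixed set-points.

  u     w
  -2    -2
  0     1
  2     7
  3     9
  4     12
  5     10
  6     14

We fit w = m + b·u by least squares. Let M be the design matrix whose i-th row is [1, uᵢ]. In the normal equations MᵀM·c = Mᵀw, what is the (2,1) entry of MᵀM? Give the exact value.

18

Row 2 ↔ basis u, column 1 ↔ basis 1, so (MᵀM)_{2,1} = Σᵢ u = (-2)·(1) + (0)·(1) + (2)·(1) + (3)·(1) + (4)·(1) + (5)·(1) + (6)·(1) = 18.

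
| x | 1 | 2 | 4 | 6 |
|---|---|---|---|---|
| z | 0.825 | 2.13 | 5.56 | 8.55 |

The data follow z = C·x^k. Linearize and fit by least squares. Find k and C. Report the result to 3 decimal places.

k = 1.321, C = 0.842

Let Y = ln z. Fitting Y = k·ln x + ln C by least squares:
Σln x = 3.8712, Σ(ln x)² = 5.6127, Σln z = 4.4253, Σln x·ln z = 6.7474.
Equations: 5.6127·k + 3.8712·ln C = 6.7474;  3.8712·k + 4·ln C = 4.4253.
Slope k = (n·Σln x·ln z − Σln x·Σln z)/(n·Σ(ln x)² − (Σln x)²) = (4·6.7474 − 3.8712·4.4253)/7.4645 = 1.32073; ln C = (Σln z − k·Σln x)/n = -0.17188, so C = exp(-0.17188) = 0.84208.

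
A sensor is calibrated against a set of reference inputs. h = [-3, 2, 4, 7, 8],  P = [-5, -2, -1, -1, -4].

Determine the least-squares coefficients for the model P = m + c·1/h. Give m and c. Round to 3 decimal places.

Normal-equation sums: Σ1 = 5, Σ1/h = 115/168, Σ1/h·1/h = 12973/28224.
Moment sums: ΣP = -13, Σ1/h·P = -19/84.
Normal equations: [[5, 115/168]; [115/168, 12973/28224]]·[m, c]ᵀ = [-13, -19/84]ᵀ.
Eliminating c: (12973/28224)·(row 1) − (115/168)·(row 2) gives (6455/3528)·m = (12973/28224)·(-13) − (115/168)·(-19/84) = -164279/28224, so m = -164279/51640.
Then c = ((-19/84) − (115/168)·(-164279/51640))/(12973/28224) = 5481/1291.

m = -3.181, c = 4.246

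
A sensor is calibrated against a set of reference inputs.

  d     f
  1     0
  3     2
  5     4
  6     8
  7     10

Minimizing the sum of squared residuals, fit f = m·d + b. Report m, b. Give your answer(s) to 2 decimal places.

Forming XᵀX = [[120, 22]; [22, 5]] and Xᵀf = [144, 24]ᵀ gives XᵀX·[m, b]ᵀ = Xᵀf.
Determinant 120·5 − 22² = 116.
m = (144·5 − 22·24)/116 = 48/29; b = (120·24 − 22·144)/116 = -72/29.

m = 1.66, b = -2.48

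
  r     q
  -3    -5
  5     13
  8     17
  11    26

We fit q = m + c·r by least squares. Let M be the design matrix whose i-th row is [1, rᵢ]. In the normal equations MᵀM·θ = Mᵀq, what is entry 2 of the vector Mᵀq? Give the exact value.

Entry 2 ↔ basis r, so (Mᵀq)_{2} = Σᵢ (r)·qᵢ = (-3)·(-5) + (5)·(13) + (8)·(17) + (11)·(26) = 502.

502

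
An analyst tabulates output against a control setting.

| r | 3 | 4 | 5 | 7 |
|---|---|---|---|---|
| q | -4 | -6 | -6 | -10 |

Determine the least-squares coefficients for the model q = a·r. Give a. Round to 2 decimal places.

a = -1.37

From the data, Σr·r = 99.
Moment sums: Σr·q = -136.
AᵀA·[a]ᵀ = Aᵀq becomes [[99]]·[a]ᵀ = [-136]ᵀ.
a = (-136)/99 = -1.37374.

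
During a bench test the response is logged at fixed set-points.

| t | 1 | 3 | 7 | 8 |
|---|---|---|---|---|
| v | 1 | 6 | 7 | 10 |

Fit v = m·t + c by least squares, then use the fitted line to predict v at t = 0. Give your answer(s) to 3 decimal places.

v̂ = 1.069

Entries of AᵀA: Σt·t = 123, Σt = 19, Σ1 = 4.
For Aᵀv: Σt·v = 148, Σv = 24.
AᵀA·[m, c]ᵀ = Aᵀv becomes [[123, 19]; [19, 4]]·[m, c]ᵀ = [148, 24]ᵀ.
Eliminating c: 4·(row 1) − 19·(row 2) gives 131·m = 4·148 − 19·24 = 136, so m = 136/131.
Then c = (24 − 19·(136/131))/4 = 140/131.
At t = 0: v̂ = (136/131)·(0) + (140/131)·(1) = 140/131.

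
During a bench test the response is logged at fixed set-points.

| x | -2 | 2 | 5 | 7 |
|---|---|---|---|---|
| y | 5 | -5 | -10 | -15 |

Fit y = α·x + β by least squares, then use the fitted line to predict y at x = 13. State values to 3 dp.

ŷ = -27.989

Setting ∂/∂α … = 0 gives: 82·α + 12·β = -175;  12·α + 4·β = -25.
(Σx·x = 82, Σx = 12, Σ1 = 4, Σx·y = -175, Σy = -25.)
det = 82·4 − 12² = 184.
α = ((-175)·4 − 12·(-25))/184 = -50/23; β = (82·(-25) − 12·(-175))/184 = 25/92.
At x = 13: ŷ = (-50/23)·(13) + (25/92)·(1) = -2575/92.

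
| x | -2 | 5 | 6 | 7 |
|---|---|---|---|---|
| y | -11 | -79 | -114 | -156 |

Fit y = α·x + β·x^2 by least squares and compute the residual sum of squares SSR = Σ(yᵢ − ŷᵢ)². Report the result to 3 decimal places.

SSR = 1.747

From the data, Σx·x = 114, Σx·x^2 = 676, Σx^2·x^2 = 4338.
Moment sums: Σx·y = -2149, Σx^2·y = -13767.
det = 114·4338 − 676² = 37556.
α = ((-2149)·4338 − 676·(-13767))/37556 = -7935/18778; β = (114·(-13767) − 676·(-2149))/37556 = -58357/18778.
Residuals: 5500/9389, 7569/9389, 3885/9389, -7165/9389; SSR = 16399/9389.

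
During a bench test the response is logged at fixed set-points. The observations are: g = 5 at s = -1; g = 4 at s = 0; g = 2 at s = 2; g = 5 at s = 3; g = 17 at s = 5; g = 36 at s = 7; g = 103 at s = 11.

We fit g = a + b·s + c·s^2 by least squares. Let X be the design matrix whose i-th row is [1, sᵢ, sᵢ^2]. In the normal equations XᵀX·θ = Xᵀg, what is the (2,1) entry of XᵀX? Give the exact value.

Row 2 ↔ basis s, column 1 ↔ basis 1, so (XᵀX)_{2,1} = Σᵢ s = (-1)·(1) + (0)·(1) + (2)·(1) + (3)·(1) + (5)·(1) + (7)·(1) + (11)·(1) = 27.

27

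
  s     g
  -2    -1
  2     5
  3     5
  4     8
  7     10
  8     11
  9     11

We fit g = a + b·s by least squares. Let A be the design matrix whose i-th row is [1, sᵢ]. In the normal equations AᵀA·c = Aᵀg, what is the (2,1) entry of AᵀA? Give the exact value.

31

Row 2 ↔ basis s, column 1 ↔ basis 1, so (AᵀA)_{2,1} = Σᵢ s = (-2)·(1) + (2)·(1) + (3)·(1) + (4)·(1) + (7)·(1) + (8)·(1) + (9)·(1) = 31.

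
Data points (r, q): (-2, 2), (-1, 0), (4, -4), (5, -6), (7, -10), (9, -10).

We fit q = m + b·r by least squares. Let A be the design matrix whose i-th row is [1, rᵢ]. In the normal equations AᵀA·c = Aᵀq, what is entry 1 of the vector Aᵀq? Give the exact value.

Entry 1 ↔ basis 1, so (Aᵀq)_{1} = Σᵢ qᵢ = (1)·(2) + (1)·(0) + (1)·(-4) + (1)·(-6) + (1)·(-10) + (1)·(-10) = -28.

-28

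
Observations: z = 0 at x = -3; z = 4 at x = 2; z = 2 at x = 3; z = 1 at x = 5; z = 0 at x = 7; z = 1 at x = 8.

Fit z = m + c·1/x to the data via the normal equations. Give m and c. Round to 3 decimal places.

m = 0.634, c = 4.338

Normal-equation sums: Σ1 = 6, Σ1/x = 271/280, Σ1/x·1/x = 386849/705600.
Right-hand side: Σz = 8, Σ1/x·z = 359/120.
So AᵀA·[m, c]ᵀ = Aᵀz: [[6, 271/280]; [271/280, 386849/705600]]·[m, c]ᵀ = [8, 359/120]ᵀ.
Eliminating c: (386849/705600)·(row 1) − (271/280)·(row 2) gives (22135/9408)·m = (386849/705600)·8 − (271/280)·(359/120) = 1051723/705600, so m = 1051723/1660125.
Then c = ((359/120) − (271/280)·(1051723/1660125))/(386849/705600) = 480144/110675.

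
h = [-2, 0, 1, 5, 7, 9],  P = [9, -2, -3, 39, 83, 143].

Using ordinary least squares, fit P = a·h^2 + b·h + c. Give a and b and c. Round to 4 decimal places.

a = 1.9888, b = -1.7215, c = -2.4641

XᵀX·[a, b, c]ᵀ = XᵀP reads: 9604·a + 1190·b + 160·c = 16658;  1190·a + 160·b + 20·c = 2042;  160·a + 20·b + 6·c = 269.
Inverting the 3×3 Gram matrix, [a, b, c]ᵀ = [19970/10041, -86429/50205, -16495/6694]ᵀ.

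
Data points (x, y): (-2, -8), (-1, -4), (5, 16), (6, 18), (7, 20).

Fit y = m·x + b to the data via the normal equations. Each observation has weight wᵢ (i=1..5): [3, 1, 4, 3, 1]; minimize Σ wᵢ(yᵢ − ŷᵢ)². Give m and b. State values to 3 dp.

m = 3.258, b = -1.151

Forming AᵀWA = [[270, 38]; [38, 12]] and AᵀWy = [836, 110]ᵀ gives AᵀWA·[m, b]ᵀ = AᵀWy.
Determinant 270·12 − 38² = 1796.
m = (836·12 − 38·110)/1796 = 1463/449; b = (270·110 − 38·836)/1796 = -517/449.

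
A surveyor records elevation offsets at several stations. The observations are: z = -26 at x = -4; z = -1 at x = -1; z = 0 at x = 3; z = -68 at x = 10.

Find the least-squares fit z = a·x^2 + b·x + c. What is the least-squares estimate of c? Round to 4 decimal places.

Forming MᵀM = [[10338, 962, 126]; [962, 126, 8]; [126, 8, 4]] and Mᵀz = [-7217, -575, -95]ᵀ gives MᵀM·[a, b, c]ᵀ = Mᵀz.
Row-reducing yields a = -781/802, b = 1117/401, c = 543/401.

c = 1.3541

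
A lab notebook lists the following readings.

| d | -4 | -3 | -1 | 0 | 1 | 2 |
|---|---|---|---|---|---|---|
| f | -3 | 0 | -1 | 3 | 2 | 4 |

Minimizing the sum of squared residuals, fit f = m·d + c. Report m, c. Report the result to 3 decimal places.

m = 1.012, c = 1.677

Setting ∂/∂m … = 0 gives: 31·m + (-5)·c = 23;  (-5)·m + 6·c = 5.
(Σd·d = 31, Σd = -5, Σ1 = 6, Σd·f = 23, Σf = 5.)
Eliminating c: 6·(row 1) − (-5)·(row 2) gives 161·m = 6·23 − (-5)·5 = 163, so m = 163/161.
Then c = (5 − (-5)·(163/161))/6 = 270/161.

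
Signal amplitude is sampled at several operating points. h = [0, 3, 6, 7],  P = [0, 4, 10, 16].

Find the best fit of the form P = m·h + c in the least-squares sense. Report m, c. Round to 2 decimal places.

m = 2.13, c = -1.03

Setting ∂/∂m … = 0 gives: 94·m + 16·c = 184;  16·m + 4·c = 30.
Δ = 94·4 − 16² = 120.
m = (184·4 − 16·30)/120 = 32/15; c = (94·30 − 16·184)/120 = -31/30.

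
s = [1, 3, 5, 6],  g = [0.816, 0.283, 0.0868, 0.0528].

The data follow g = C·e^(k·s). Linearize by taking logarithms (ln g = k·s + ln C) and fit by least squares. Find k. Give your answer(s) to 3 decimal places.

k = -0.554

Let Y = ln g. Fitting Y = k·s + ln C by least squares:
AᵀA = [[71.0000, 15.0000]; [15.0000, 4]], rhs = [-33.8585, -6.8510]ᵀ  (here Σs = 15.0000, Σ(s)² = 71.0000, Σln g = -6.8510, Σs·ln g = -33.8585).
Slope k = (n·Σs·ln g − Σs·Σln g)/(n·Σ(s)² − (Σs)²) = (4·-33.8585 − 15.0000·-6.8510)/59.0000 = -0.55370; ln C = (Σln g − k·Σs)/n = 0.36361.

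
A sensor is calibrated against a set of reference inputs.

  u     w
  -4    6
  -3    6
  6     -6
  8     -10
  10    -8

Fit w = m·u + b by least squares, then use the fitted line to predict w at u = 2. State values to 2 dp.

Setting ∂/∂m … = 0 gives: 225·m + 17·b = -238;  17·m + 5·b = -12.
(Σu·u = 225, Σu = 17, Σ1 = 5, Σu·w = -238, Σw = -12.)
det = 225·5 − 17² = 836.
m = ((-238)·5 − 17·(-12))/836 = -493/418; b = (225·(-12) − 17·(-238))/836 = 673/418.
At u = 2: ŵ = (-493/418)·(2) + (673/418)·(1) = -313/418.

ŵ = -0.75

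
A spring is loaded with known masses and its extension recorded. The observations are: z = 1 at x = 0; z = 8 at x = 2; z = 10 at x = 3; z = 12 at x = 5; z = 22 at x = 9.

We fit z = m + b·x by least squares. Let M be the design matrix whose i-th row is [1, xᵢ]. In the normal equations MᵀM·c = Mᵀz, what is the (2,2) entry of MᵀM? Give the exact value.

119

Row 2 ↔ basis x, column 2 ↔ basis x, so (MᵀM)_{2,2} = Σᵢ (x)·(x) = (0)·(0) + (2)·(2) + (3)·(3) + (5)·(5) + (9)·(9) = 119.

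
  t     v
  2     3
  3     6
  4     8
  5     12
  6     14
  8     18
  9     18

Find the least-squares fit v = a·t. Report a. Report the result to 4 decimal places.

Sums needed: Σt·t = 235.
And Σt·v = 506.
AᵀA·[a]ᵀ = Aᵀv becomes [[235]]·[a]ᵀ = [506]ᵀ.
Hence a = 506 / 235 ≈ 2.15319.

a = 2.1532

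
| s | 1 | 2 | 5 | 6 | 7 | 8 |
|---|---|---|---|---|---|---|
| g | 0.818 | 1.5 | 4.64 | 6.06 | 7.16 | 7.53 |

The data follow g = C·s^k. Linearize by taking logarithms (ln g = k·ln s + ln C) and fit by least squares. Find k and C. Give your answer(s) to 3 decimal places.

k = 1.122, C = 0.768

Linearized form: ln g = k·ln s + ln C. From the 6 transformed points,
Σln s = 8.1197, Σ(ln s)² = 14.3918, Σln g = 7.5284, Σln s·ln g = 14.0080.
Equations: 14.3918·k + 8.1197·ln C = 14.0080;  8.1197·k + 6·ln C = 7.5284.
Solving (det = 20.4213): k = 1.12235, ln C = -0.26412, so C = exp(-0.26412) = 0.76788.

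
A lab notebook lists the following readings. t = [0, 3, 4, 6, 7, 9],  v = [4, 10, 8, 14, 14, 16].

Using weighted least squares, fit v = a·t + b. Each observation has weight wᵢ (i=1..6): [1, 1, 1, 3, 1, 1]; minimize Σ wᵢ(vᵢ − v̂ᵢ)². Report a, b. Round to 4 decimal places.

XᵀWX·[a, b]ᵀ = XᵀWv reads: 263·a + 41·b = 556;  41·a + 8·b = 94.
det = 263·8 − 41² = 423.
a = (556·8 − 41·94)/423 = 66/47; b = (263·94 − 41·556)/423 = 214/47.

a = 1.4043, b = 4.5532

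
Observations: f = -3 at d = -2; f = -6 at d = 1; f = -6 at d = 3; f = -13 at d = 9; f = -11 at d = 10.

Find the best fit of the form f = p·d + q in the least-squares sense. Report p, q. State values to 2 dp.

p = -0.76, q = -4.61

MᵀM·[p, q]ᵀ = Mᵀf reads: 195·p + 21·q = -245;  21·p + 5·q = -39.
(Σd·d = 195, Σd = 21, Σ1 = 5, Σd·f = -245, Σf = -39.)
det = 195·5 − 21² = 534.
p = ((-245)·5 − 21·(-39))/534 = -203/267; q = (195·(-39) − 21·(-245))/534 = -410/89.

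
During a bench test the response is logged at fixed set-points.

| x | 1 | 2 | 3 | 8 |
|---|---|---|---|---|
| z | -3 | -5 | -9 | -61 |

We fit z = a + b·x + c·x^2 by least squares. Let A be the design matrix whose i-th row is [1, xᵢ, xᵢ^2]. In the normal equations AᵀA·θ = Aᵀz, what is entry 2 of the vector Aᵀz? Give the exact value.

-528

Entry 2 ↔ basis x, so (Aᵀz)_{2} = Σᵢ (x)·zᵢ = (1)·(-3) + (2)·(-5) + (3)·(-9) + (8)·(-61) = -528.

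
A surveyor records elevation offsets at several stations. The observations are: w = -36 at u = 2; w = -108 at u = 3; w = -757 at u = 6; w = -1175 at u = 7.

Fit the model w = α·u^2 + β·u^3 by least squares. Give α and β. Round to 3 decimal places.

Entries of XᵀX: Σu^2·u^2 = 3794, Σu^2·u^3 = 24858, Σu^3·u^3 = 165098.
Moment sums: Σu^2·w = -85943, Σu^3·w = -569741.
So XᵀX·[α, β]ᵀ = Xᵀw: [[3794, 24858]; [24858, 165098]]·[α, β]ᵀ = [-85943, -569741]ᵀ.
Determinant 3794·165098 − 24858² = 8461648.
α = ((-85943)·165098 − 24858·(-569741))/8461648 = -6598909/2115412; β = (3794·(-569741) − 24858·(-85943))/8461648 = -6306565/2115412.

α = -3.119, β = -2.981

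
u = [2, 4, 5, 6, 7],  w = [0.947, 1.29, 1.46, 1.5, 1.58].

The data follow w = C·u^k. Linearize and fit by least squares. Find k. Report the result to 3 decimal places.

Linearized form: ln w = k·ln u + ln C. From the 5 transformed points,
AᵀA = [[11.9895, 7.4265]; [7.4265, 5]], rhs = [2.5409, 1.4415]ᵀ  (here Σln u = 7.4265, Σ(ln u)² = 11.9895, Σln w = 1.4415, Σln u·ln w = 2.5409).
Slope k = (n·Σln u·ln w − Σln u·Σln w)/(n·Σ(ln u)² − (Σln u)²) = (5·2.5409 − 7.4265·1.4415)/4.7940 = 0.41703; ln C = (Σln w − k·Σln u)/n = -0.33111.

k = 0.417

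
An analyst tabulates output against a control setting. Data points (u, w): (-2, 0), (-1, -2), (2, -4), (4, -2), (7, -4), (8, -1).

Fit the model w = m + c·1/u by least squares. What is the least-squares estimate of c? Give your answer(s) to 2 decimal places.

c = -1.44

With design matrix M, MᵀM = [[6, -27/56]; [-27/56, 5013/3136]] and Mᵀw = [-13, -67/56]ᵀ.
Determinant 6·(5013/3136) − (-27/56)² = 29349/3136.
m = ((-13)·(5013/3136) − (-27/56)·(-67/56))/(29349/3136) = -7442/3261; c = (6·(-67/56) − (-27/56)·(-13))/(29349/3136) = -14056/9783.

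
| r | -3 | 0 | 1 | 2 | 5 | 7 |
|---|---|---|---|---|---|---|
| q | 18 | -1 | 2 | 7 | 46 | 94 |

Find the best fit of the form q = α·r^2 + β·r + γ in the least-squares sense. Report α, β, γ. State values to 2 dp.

XᵀX·[α, β, γ]ᵀ = Xᵀq reads: 3124·α + 450·β + 88·γ = 5948;  450·α + 88·β + 12·γ = 850;  88·α + 12·β + 6·γ = 166.
Inverting the 3×3 Gram matrix, [α, β, γ]ᵀ = [62191/31693, -9740/31693, -15815/31693]ᵀ.

α = 1.96, β = -0.31, γ = -0.50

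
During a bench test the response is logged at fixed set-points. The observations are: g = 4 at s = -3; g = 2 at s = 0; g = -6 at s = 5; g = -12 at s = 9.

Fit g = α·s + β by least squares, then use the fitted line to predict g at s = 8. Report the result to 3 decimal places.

The normal equations are: 115·α + 11·β = -150;  11·α + 4·β = -12.
Δ = 115·4 − 11² = 339.
α = ((-150)·4 − 11·(-12))/339 = -156/113; β = (115·(-12) − 11·(-150))/339 = 90/113.
At s = 8: ĝ = (-156/113)·(8) + (90/113)·(1) = -1158/113.

ĝ = -10.248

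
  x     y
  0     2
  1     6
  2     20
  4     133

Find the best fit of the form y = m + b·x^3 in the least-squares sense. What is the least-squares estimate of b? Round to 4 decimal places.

The normal equations are: 4·m + 73·b = 161;  73·m + 4161·b = 8678.
Eliminating b: 4161·(row 1) − 73·(row 2) gives 11315·m = 4161·161 − 73·8678 = 36427, so m = 499/155.
Then b = (8678 − 73·(499/155))/4161 = 22959/11315.

b = 2.0291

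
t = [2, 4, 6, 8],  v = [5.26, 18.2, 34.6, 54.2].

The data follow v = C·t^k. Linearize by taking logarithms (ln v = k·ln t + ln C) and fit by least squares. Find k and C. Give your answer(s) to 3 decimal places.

k = 1.685, C = 1.677

Let Y = ln v. Fitting Y = k·ln t + ln C by least squares:
Σln t = 5.9506, Σ(ln t)² = 9.9367, Σln v = 12.0981, Σln t·ln v = 19.8252.
Equations: 9.9367·k + 5.9506·ln C = 19.8252;  5.9506·k + 4·ln C = 12.0981.
Slope k = (n·Σln t·ln v − Σln t·Σln v)/(n·Σ(ln t)² − (Σln t)²) = (4·19.8252 − 5.9506·12.0981)/4.3368 = 1.68544; ln C = (Σln v − k·Σln t)/n = 0.51715, so C = exp(0.51715) = 1.67725.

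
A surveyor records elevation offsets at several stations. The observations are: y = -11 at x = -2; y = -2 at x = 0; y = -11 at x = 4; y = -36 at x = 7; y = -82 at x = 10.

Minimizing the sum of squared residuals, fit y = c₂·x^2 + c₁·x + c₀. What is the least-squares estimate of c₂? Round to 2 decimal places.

Sums needed: Σx^2·x^2 = 12673, Σx^2·x = 1399, Σx^2 = 169, Σx·x = 169, Σx = 19, Σ1 = 5.
And Σx^2·y = -10184, Σx·y = -1094, Σy = -142.
Normal equations: [[12673, 1399, 169]; [1399, 169, 19]; [169, 19, 5]]·[c₂, c₁, c₀]ᵀ = [-10184, -1094, -142]ᵀ.
Inverting the 3×3 Gram matrix, [c₂, c₁, c₀]ᵀ = [-175/174, 2044/957, -1609/638]ᵀ.

c₂ = -1.01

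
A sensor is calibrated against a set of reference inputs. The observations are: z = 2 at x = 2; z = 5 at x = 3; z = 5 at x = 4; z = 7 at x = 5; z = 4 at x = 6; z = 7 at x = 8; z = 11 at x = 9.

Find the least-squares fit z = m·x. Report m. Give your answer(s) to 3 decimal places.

m = 1.077

Forming MᵀM = [[235]] and Mᵀz = [253]ᵀ gives MᵀM·[m]ᵀ = Mᵀz.
Hence m = 253 / 235 ≈ 1.0766.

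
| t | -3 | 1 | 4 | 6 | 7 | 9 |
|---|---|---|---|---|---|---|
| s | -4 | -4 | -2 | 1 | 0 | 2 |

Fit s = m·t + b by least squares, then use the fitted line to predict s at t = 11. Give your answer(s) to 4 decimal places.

Compute the Gram sums: Σt·t = 192, Σt = 24, Σ1 = 6.
Moment sums: Σt·s = 24, Σs = -7.
MᵀM·[m, b]ᵀ = Mᵀs becomes [[192, 24]; [24, 6]]·[m, b]ᵀ = [24, -7]ᵀ.
Determinant 192·6 − 24² = 576.
m = (24·6 − 24·(-7))/576 = 13/24; b = (192·(-7) − 24·24)/576 = -10/3.
At t = 11: ŝ = (13/24)·(11) + (-10/3)·(1) = 21/8.

ŝ = 2.6250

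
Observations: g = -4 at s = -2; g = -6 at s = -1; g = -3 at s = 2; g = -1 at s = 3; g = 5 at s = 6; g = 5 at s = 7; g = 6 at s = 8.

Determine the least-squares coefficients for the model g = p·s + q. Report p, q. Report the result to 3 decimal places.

p = 1.219, q = -3.719

The normal equations are: 167·p + 23·q = 118;  23·p + 7·q = 2.
(Σs·s = 167, Σs = 23, Σ1 = 7, Σs·g = 118, Σg = 2.)
Determinant 167·7 − 23² = 640.
p = (118·7 − 23·2)/640 = 39/32; q = (167·2 − 23·118)/640 = -119/32.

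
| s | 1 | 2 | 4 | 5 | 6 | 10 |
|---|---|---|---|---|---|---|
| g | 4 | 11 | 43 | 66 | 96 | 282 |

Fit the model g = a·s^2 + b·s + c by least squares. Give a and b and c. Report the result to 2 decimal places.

With design matrix X, XᵀX = [[12194, 1414, 182]; [1414, 182, 28]; [182, 28, 6]] and Xᵀg = [34042, 3924, 502]ᵀ.
Inverting the 3×3 Gram matrix, [a, b, c]ᵀ = [710/231, -694/231, 49/11]ᵀ.

a = 3.07, b = -3.00, c = 4.45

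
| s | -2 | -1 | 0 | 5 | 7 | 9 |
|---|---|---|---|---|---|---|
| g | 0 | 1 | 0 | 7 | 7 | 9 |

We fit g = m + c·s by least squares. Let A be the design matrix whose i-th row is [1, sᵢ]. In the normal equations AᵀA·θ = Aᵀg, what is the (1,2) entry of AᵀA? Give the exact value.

18

Row 1 ↔ basis 1, column 2 ↔ basis s, so (AᵀA)_{1,2} = Σᵢ s = (1)·(-2) + (1)·(-1) + (1)·(0) + (1)·(5) + (1)·(7) + (1)·(9) = 18.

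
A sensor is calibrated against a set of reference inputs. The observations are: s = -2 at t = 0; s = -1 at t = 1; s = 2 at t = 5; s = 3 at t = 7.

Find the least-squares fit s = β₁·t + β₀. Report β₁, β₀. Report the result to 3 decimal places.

Compute the Gram sums: Σt·t = 75, Σt = 13, Σ1 = 4.
Right-hand side: Σt·s = 30, Σs = 2.
Δ = 75·4 − 13² = 131.
β₁ = (30·4 − 13·2)/131 = 94/131; β₀ = (75·2 − 13·30)/131 = -240/131.

β₁ = 0.718, β₀ = -1.832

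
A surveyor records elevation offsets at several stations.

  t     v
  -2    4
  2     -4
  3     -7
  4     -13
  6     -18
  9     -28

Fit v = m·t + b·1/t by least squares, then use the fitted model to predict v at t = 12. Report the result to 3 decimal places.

v̂ = -37.817

Entries of AᵀA: Σt·t = 150, Σt·1/t = 6, Σ1/t·1/t = 925/1296.
Moment sums: Σt·v = -449, Σ1/t·v = -565/36.
Normal equations: [[150, 6]; [6, 925/1296]]·[m, b]ᵀ = [-449, -565/36]ᵀ.
det = 150·(925/1296) − 6² = 15349/216.
m = ((-449)·(925/1296) − 6·(-565/36))/(15349/216) = -293285/92094; b = (150·(-565/36) − 6·(-449))/(15349/216) = 73404/15349.
At t = 12: v̂ = (-293285/92094)·(12) + (73404/15349)·(1/12) = -580453/15349.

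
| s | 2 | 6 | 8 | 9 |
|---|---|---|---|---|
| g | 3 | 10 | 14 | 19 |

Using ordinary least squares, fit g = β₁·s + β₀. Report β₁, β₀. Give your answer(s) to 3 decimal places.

Setting ∂/∂β₁ … = 0 gives: 185·β₁ + 25·β₀ = 349;  25·β₁ + 4·β₀ = 46.
Δ = 185·4 − 25² = 115.
β₁ = (349·4 − 25·46)/115 = 246/115; β₀ = (185·46 − 25·349)/115 = -43/23.

β₁ = 2.139, β₀ = -1.870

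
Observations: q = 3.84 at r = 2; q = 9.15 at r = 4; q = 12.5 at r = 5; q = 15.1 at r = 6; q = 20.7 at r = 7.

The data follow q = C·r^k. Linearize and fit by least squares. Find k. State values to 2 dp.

k = 1.31

Taking logs, ln q = k·ln r + ln C, so regress ln q on ln r.
Σln r = 7.4265, Σ(ln r)² = 11.9895, Σln q = 11.8298, Σln r·ln q = 18.8270.
Normal system: [[11.9895, 7.4265]; [7.4265, 5]]·[k, ln C]ᵀ = [18.8270, 11.8298]ᵀ.
Δ = 11.9895·5 − (7.4265)² = 4.7940; k = (18.8270·5 − 7.4265·11.8298)/4.7940 = 1.31006, ln C = (11.9895·11.8298 − 7.4265·18.8270)/4.7940 = 0.42011.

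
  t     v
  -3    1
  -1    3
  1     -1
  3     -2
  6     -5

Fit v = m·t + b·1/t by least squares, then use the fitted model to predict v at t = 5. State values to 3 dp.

v̂ = -3.567

From the data, Σt·t = 56, Σt·1/t = 5, Σ1/t·1/t = 9/4.
Right-hand side: Σt·v = -43, Σ1/t·v = -35/6.
So XᵀX·[m, b]ᵀ = Xᵀv: [[56, 5]; [5, 9/4]]·[m, b]ᵀ = [-43, -35/6]ᵀ.
Eliminating b: (9/4)·(row 1) − 5·(row 2) gives 101·m = (9/4)·(-43) − 5·(-35/6) = -811/12, so m = -811/1212.
Then b = ((-35/6) − 5·(-811/1212))/(9/4) = -335/303.
At t = 5: v̂ = (-811/1212)·(5) + (-335/303)·(1/5) = -1441/404.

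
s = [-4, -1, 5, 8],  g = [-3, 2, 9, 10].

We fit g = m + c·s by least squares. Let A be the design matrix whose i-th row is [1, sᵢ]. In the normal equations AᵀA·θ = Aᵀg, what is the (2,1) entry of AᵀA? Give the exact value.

8

Row 2 ↔ basis s, column 1 ↔ basis 1, so (AᵀA)_{2,1} = Σᵢ s = (-4)·(1) + (-1)·(1) + (5)·(1) + (8)·(1) = 8.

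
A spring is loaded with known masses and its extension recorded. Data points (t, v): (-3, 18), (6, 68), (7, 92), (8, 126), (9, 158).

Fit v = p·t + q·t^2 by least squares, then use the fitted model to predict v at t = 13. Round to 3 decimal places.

v̂ = 330.754

Normal-equation sums: Σt·t = 239, Σt·t^2 = 1773, Σt^2·t^2 = 14435.
Moment sums: Σt·v = 3428, Σt^2·v = 27980.
So MᵀM·[p, q]ᵀ = Mᵀv: [[239, 1773]; [1773, 14435]]·[p, q]ᵀ = [3428, 27980]ᵀ.
det = 239·14435 − 1773² = 306436.
p = (3428·14435 − 1773·27980)/306436 = -31340/76609; q = (239·27980 − 1773·3428)/306436 = 152344/76609.
At t = 13: v̂ = (-31340/76609)·(13) + (152344/76609)·(169) = 1949132/5893.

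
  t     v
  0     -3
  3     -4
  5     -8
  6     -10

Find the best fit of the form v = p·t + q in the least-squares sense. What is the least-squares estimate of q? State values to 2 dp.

q = -2.17

Normal-equation sums: Σt·t = 70, Σt = 14, Σ1 = 4.
For Mᵀv: Σt·v = -112, Σv = -25.
Normal equations: [[70, 14]; [14, 4]]·[p, q]ᵀ = [-112, -25]ᵀ.
Δ = 70·4 − 14² = 84.
p = ((-112)·4 − 14·(-25))/84 = -7/6; q = (70·(-25) − 14·(-112))/84 = -13/6.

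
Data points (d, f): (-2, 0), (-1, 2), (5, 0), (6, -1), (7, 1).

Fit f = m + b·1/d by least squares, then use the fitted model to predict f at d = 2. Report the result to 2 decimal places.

The normal system AᵀA·[m, b]ᵀ = Aᵀf is [[5, -104/105]; [-104/105, 29507/22050]]·[m, b]ᵀ = [2, -85/42]ᵀ.
Eliminating b: (29507/22050)·(row 1) − (-104/105)·(row 2) gives (125903/22050)·m = (29507/22050)·2 − (-104/105)·(-85/42) = 823/1225, so m = 14814/125903.
Then b = ((-85/42) − (-104/105)·(14814/125903))/(29507/22050) = -179445/125903.
At d = 2: f̂ = (14814/125903)·(1) + (-179445/125903)·(1/2) = -149817/251806.

f̂ = -0.59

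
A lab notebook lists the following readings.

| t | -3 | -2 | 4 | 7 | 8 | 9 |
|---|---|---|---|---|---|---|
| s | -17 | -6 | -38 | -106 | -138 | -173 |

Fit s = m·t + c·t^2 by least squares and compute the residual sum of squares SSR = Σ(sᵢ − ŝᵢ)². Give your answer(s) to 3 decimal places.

SSR = 5.222

Normal-equation sums: Σt·t = 223, Σt·t^2 = 1613, Σt^2·t^2 = 13411.
Moment sums: Σt·s = -3492, Σt^2·s = -28824.
Eliminating c: 13411·(row 1) − 1613·(row 2) gives 388884·m = 13411·(-3492) − 1613·(-28824) = -338100, so m = -1225/1409.
Then c = ((-28824) − 1613·(-1225/1409))/13411 = -2881/1409.
Residuals: -1699/1409, 620/1409, -2546/1409, 390/1409, -258/1409, 629/1409; SSR = 7358/1409.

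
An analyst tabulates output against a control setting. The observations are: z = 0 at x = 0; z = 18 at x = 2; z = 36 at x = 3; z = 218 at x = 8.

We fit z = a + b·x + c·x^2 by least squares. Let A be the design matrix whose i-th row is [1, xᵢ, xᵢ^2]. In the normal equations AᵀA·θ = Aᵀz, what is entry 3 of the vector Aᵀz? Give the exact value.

Entry 3 ↔ basis x^2, so (Aᵀz)_{3} = Σᵢ (x^2)·zᵢ = (0)·(0) + (4)·(18) + (9)·(36) + (64)·(218) = 14348.

14348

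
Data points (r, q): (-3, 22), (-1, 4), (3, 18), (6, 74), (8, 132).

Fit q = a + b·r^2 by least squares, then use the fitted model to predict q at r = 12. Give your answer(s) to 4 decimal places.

Sums needed: Σ1 = 5, Σr^2 = 119, Σr^2·r^2 = 5555.
For Aᵀq: Σq = 250, Σr^2·q = 11476.
So AᵀA·[a, b]ᵀ = Aᵀq: [[5, 119]; [119, 5555]]·[a, b]ᵀ = [250, 11476]ᵀ.
det = 5·5555 − 119² = 13614.
a = (250·5555 − 119·11476)/13614 = 3851/2269; b = (5·11476 − 119·250)/13614 = 4605/2269.
At r = 12: q̂ = (3851/2269)·(1) + (4605/2269)·(144) = 666971/2269.

q̂ = 293.9493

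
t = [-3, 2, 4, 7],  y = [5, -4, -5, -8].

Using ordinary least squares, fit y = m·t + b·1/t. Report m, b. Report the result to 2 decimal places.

Normal-equation sums: Σt·t = 78, Σt·1/t = 4, Σ1/t·1/t = 3133/7056.
And Σt·y = -99, Σ1/t·y = -509/84.
Normal equations: [[78, 4]; [4, 3133/7056]]·[m, b]ᵀ = [-99, -509/84]ᵀ.
det = 78·(3133/7056) − 4² = 21913/1176.
m = ((-99)·(3133/7056) − 4·(-509/84))/(21913/1176) = -46381/43826; b = (78·(-509/84) − 4·(-99))/(21913/1176) = -90132/21913.

m = -1.06, b = -4.11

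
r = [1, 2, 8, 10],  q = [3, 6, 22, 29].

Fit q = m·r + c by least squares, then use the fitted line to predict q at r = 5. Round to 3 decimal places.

q̂ = 14.294

From the data, Σr·r = 169, Σr = 21, Σ1 = 4.
Moment sums: Σr·q = 481, Σq = 60.
Normal equations: [[169, 21]; [21, 4]]·[m, c]ᵀ = [481, 60]ᵀ.
Eliminating c: 4·(row 1) − 21·(row 2) gives 235·m = 4·481 − 21·60 = 664, so m = 664/235.
Then c = (60 − 21·(664/235))/4 = 39/235.
At r = 5: q̂ = (664/235)·(5) + (39/235)·(1) = 3359/235.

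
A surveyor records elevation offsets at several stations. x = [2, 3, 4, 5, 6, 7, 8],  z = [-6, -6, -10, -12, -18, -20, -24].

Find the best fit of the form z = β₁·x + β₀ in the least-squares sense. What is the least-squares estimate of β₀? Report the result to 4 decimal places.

Sums needed: Σx·x = 203, Σx = 35, Σ1 = 7.
Moment sums: Σx·z = -570, Σz = -96.
So AᵀA·[β₁, β₀]ᵀ = Aᵀz: [[203, 35]; [35, 7]]·[β₁, β₀]ᵀ = [-570, -96]ᵀ.
det = 203·7 − 35² = 196.
β₁ = ((-570)·7 − 35·(-96))/196 = -45/14; β₀ = (203·(-96) − 35·(-570))/196 = 33/14.

β₀ = 2.3571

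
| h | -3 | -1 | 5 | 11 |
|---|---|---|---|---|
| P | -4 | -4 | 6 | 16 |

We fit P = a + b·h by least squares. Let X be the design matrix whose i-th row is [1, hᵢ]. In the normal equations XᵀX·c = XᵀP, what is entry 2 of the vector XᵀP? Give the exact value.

222

Entry 2 ↔ basis h, so (XᵀP)_{2} = Σᵢ (h)·Pᵢ = (-3)·(-4) + (-1)·(-4) + (5)·(6) + (11)·(16) = 222.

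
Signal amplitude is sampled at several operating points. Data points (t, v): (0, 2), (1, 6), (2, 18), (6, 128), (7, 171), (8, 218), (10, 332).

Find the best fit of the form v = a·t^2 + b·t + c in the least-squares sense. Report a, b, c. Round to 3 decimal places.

a = 2.999, b = 3.183, c = 0.712

From the data, Σt^2·t^2 = 17810, Σt^2·t = 2080, Σt^2 = 254, Σt·t = 254, Σt = 34, Σ1 = 7.
Moment sums: Σt^2·v = 60217, Σt·v = 7071, Σv = 875.
Inverting the 3×3 Gram matrix, [a, b, c]ᵀ = [497435/165858, 527963/165858, 1789/2513]ᵀ.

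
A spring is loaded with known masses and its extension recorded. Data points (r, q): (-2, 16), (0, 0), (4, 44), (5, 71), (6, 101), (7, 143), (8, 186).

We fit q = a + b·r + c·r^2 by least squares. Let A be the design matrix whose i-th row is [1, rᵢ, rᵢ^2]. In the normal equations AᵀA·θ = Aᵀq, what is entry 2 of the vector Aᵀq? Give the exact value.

Entry 2 ↔ basis r, so (Aᵀq)_{2} = Σᵢ (r)·qᵢ = (-2)·(16) + (0)·(0) + (4)·(44) + (5)·(71) + (6)·(101) + (7)·(143) + (8)·(186) = 3594.

3594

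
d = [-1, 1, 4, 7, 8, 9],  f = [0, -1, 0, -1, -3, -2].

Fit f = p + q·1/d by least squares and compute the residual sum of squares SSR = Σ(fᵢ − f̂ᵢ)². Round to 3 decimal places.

SSR = 6.338

Sums needed: Σ1 = 6, Σ1/d = 317/504, Σ1/d·1/d = 536197/254016.
Moment sums: Σf = -7, Σ1/d·f = -877/504.
Normal equations: [[6, 317/504]; [317/504, 536197/254016]]·[p, q]ᵀ = [-7, -877/504]ᵀ.
Δ = 6·(536197/254016) − (317/504)² = 3116693/254016.
p = ((-7)·(536197/254016) − (317/504)·(-877/504))/(3116693/254016) = -3475370/3116693; q = (6·(-877/504) − (317/504)·(-7))/(3116693/254016) = -1533672/3116693.
Residuals: 1941698/3116693, 1892349/3116693, 3858788/3116693, 577773/3116693, -5683000/3116693, -2587608/3116693; SSR = 19754094/3116693.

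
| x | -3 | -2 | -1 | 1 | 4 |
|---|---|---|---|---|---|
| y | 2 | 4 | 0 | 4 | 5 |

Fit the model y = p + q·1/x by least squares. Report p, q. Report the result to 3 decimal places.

Entries of MᵀM: Σ1 = 5, Σ1/x = -7/12, Σ1/x·1/x = 349/144.
Moment sums: Σy = 15, Σ1/x·y = 31/12.
det = 5·(349/144) − (-7/12)² = 106/9.
p = (15·(349/144) − (-7/12)·(31/12))/(106/9) = 1363/424; q = (5·(31/12) − (-7/12)·15)/(106/9) = 195/106.

p = 3.215, q = 1.840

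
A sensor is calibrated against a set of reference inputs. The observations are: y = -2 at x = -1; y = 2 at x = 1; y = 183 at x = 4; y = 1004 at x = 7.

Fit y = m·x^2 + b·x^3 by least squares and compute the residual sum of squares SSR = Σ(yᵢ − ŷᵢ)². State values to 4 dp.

SSR = 2.8183

The normal equations are: 2659·m + 17831·b = 52124;  17831·m + 121747·b = 356088.
(Σx^2·x^2 = 2659, Σx^2·x^3 = 17831, Σx^3·x^3 = 121747, Σx^2·y = 52124, Σx^3·y = 356088.)
Determinant 2659·121747 − 17831² = 5780712.
m = (52124·121747 − 17831·356088)/5780712 = -866125/1445178; b = (2659·356088 − 17831·52124)/5780712 = 4353737/1445178.
Residuals: 388251/240863, -298628/722589, -156797/722589, 4789/103227; SSR = 2036479/722589.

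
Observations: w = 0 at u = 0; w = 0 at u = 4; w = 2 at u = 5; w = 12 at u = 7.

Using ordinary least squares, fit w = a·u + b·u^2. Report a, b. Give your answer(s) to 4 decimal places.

Setting ∂/∂a … = 0 gives: 90·a + 532·b = 94;  532·a + 3282·b = 638.
Determinant 90·3282 − 532² = 12356.
a = (94·3282 − 532·638)/12356 = -7727/3089; b = (90·638 − 532·94)/12356 = 1853/3089.

a = -2.5015, b = 0.5999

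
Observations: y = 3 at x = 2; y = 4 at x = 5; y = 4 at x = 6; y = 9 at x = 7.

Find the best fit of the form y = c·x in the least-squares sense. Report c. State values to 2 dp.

c = 0.99

From the data, Σx·x = 114.
For Mᵀy: Σx·y = 113.
Hence c = 113 / 114 ≈ 0.991228.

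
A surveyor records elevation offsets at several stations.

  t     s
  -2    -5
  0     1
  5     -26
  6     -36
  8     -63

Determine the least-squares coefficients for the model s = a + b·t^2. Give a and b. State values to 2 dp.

a = -0.33, b = -0.99

Entries of AᵀA: Σ1 = 5, Σt^2 = 129, Σt^2·t^2 = 6033.
Moment sums: Σs = -129, Σt^2·s = -5998.
AᵀA·[a, b]ᵀ = Aᵀs becomes [[5, 129]; [129, 6033]]·[a, b]ᵀ = [-129, -5998]ᵀ.
Δ = 5·6033 − 129² = 13524.
a = ((-129)·6033 − 129·(-5998))/13524 = -215/644; b = (5·(-5998) − 129·(-129))/13524 = -1907/1932.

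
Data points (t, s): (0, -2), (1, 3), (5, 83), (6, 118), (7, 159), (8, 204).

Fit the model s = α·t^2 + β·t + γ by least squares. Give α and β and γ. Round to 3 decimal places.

α = 2.911, β = 2.552, γ = -2.215

Entries of MᵀM: Σt^2·t^2 = 8419, Σt^2·t = 1197, Σt^2 = 175, Σt·t = 175, Σt = 27, Σ1 = 6.
For Mᵀs: Σt^2·s = 27173, Σt·s = 3871, Σs = 565.
Normal equations: [[8419, 1197, 175]; [1197, 175, 27]; [175, 27, 6]]·[α, β, γ]ᵀ = [27173, 3871, 565]ᵀ.
Solving the 3×3 system (Gaussian elimination) gives α = 42149/14480, β = 36947/14480, γ = -16037/7240.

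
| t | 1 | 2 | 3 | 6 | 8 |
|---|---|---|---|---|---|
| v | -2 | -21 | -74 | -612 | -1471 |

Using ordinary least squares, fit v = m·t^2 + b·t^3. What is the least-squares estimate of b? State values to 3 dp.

Sums needed: Σt^2·t^2 = 5490, Σt^2·t^3 = 40820, Σt^3·t^3 = 309594.
For Xᵀv: Σt^2·v = -116928, Σt^3·v = -887512.
Normal equations: [[5490, 40820]; [40820, 309594]]·[m, b]ᵀ = [-116928, -887512]ᵀ.
Eliminating b: 309594·(row 1) − 40820·(row 2) gives 33398660·m = 309594·(-116928) − 40820·(-887512) = 28032608, so m = 7008152/8349665.
Then b = ((-887512) − 40820·(7008152/8349665))/309594 = -4971996/1669933.

b = -2.977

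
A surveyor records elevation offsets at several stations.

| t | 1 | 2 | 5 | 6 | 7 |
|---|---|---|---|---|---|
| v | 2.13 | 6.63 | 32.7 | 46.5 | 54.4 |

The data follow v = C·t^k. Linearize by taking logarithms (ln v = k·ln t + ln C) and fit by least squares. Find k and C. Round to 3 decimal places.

Let Y = ln v. Fitting Y = k·ln t + ln C by least squares:
Σln t = 6.0403, Σ(ln t)² = 10.0677, Σln v = 13.9709, Σln t·ln v = 21.5798.
Equations: 10.0677·k + 6.0403·ln C = 21.5798;  6.0403·k + 5·ln C = 13.9709.
Slope k = (n·Σln t·ln v − Σln t·Σln v)/(n·Σ(ln t)² − (Σln t)²) = (5·21.5798 − 6.0403·13.9709)/13.8539 = 1.69708; ln C = (Σln v − k·Σln t)/n = 0.74402, so C = exp(0.74402) = 2.10438.

k = 1.697, C = 2.104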